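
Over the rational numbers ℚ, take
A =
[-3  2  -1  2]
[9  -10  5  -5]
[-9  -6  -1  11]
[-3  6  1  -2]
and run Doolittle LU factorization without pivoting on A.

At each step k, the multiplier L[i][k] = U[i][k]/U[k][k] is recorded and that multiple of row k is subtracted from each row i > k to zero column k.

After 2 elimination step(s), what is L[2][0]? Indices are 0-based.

L[2][0] = 3

[col 0] pivot -3
  R1 -= -3*R0 → (0, -4, 2, 1)  (L[1][0] := -3)
  R2 -= 3*R0 → (0, -12, 2, 5)  (L[2][0] := 3)
  R3 -= 1*R0 → (0, 4, 2, -4)  (L[3][0] := 1)
[col 1] pivot -4
  R2 -= 3*R1 → (0, 0, -4, 2)  (L[2][1] := 3)
  R3 -= -1*R1 → (0, 0, 4, -3)  (L[3][1] := -1)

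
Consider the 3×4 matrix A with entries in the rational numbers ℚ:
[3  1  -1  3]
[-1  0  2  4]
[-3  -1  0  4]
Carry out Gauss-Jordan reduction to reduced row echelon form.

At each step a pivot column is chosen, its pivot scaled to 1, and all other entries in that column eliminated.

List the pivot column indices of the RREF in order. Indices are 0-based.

[1] R0 /= 3  ⇒  (1, 1/3, -1/3, 1)
     R1 -= -1·R0  ⇒  (0, 1/3, 5/3, 5)
     R2 -= -3·R0  ⇒  (0, 0, -1, 7)
[2] R1 /= 1/3  ⇒  (0, 1, 5, 15)
     R0 -= 1/3·R1  ⇒  (1, 0, -2, -4)
[3] R2 /= -1  ⇒  (0, 0, 1, -7)
     R0 -= -2·R2  ⇒  (1, 0, 0, -18)
     R1 -= 5·R2  ⇒  (0, 1, 0, 50)

pivot columns: 0, 1, 2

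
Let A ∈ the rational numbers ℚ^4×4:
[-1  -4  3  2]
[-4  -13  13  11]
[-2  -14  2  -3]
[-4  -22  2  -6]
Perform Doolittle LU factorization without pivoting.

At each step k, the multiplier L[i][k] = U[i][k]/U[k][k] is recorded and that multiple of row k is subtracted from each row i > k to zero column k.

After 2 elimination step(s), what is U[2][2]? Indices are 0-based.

[col 0] pivot -1
  R1 -= 4*R0 → (0, 3, 1, 3)  (L[1][0] := 4)
  R2 -= 2*R0 → (0, -6, -4, -7)  (L[2][0] := 2)
  R3 -= 4*R0 → (0, -6, -10, -14)  (L[3][0] := 4)
[col 1] pivot 3
  R2 -= -2*R1 → (0, 0, -2, -1)  (L[2][1] := -2)
  R3 -= -2*R1 → (0, 0, -8, -8)  (L[3][1] := -2)

U[2][2] = -2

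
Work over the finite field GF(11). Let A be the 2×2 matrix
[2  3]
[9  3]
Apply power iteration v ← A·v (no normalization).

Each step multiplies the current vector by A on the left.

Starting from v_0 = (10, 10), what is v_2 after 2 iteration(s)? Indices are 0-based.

v_0 = (10, 10).
v_1 = A·v_0 = (6, 10).
v_2 = A·v_1 = (9, 7).

v_2 = (9, 7)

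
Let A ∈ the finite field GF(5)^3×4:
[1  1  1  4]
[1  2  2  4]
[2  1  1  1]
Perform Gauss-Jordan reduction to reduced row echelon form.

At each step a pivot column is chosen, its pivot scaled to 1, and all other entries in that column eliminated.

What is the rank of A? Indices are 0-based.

step 1: normalize row 0 (÷1) = (1, 1, 1, 4)
  row 1: subtract 1×row0 = (0, 1, 1, 0)
  row 2: subtract 2×row0 = (0, 4, 4, 3)
step 2: normalize row 1 (÷1) = (0, 1, 1, 0)
  row 0: subtract 1×row1 = (1, 0, 0, 4)
  row 2: subtract 4×row1 = (0, 0, 0, 3)
skip col 2 (zero from row 2)
step 3: normalize row 2 (÷3) = (0, 0, 0, 1)
  row 0: subtract 4×row2 = (1, 0, 0, 0)

rank = 3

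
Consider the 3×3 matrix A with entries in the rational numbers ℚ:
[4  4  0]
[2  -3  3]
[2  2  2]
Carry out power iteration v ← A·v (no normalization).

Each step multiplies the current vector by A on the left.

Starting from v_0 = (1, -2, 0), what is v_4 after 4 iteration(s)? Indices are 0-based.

v_0 = (1, -2, 0).
v_1 = A·v_0 = (-4, 8, -2).
v_2 = A·v_1 = (16, -38, 4).
v_3 = A·v_2 = (-88, 158, -36).
v_4 = A·v_3 = (280, -758, 68).

v_4 = (280, -758, 68)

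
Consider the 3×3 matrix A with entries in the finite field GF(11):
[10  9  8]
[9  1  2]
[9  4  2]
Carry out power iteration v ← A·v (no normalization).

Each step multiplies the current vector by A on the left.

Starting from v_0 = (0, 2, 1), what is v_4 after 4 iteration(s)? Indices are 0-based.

v_4 = (8, 8, 3)

v_0 = (0, 2, 1).
v_1 = A·v_0 = (4, 4, 10).
v_2 = A·v_1 = (2, 5, 6).
v_3 = A·v_2 = (3, 2, 6).
v_4 = A·v_3 = (8, 8, 3).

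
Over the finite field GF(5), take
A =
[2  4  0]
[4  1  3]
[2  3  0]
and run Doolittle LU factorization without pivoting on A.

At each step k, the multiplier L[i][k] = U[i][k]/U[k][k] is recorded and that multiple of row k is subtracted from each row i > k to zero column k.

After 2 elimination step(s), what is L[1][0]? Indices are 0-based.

Step 1: pivot at (0,0) is 2.
  row1 ← row1 − (2)·row0  ⇒  L[1][0]=2, U row1=(0, 3, 3)
  row2 ← row2 − (1)·row0  ⇒  L[2][0]=1, U row2=(0, 4, 0)
Step 2: pivot at (1,1) is 3.
  row2 ← row2 − (3)·row1  ⇒  L[2][1]=3, U row2=(0, 0, 1)

L[1][0] = 2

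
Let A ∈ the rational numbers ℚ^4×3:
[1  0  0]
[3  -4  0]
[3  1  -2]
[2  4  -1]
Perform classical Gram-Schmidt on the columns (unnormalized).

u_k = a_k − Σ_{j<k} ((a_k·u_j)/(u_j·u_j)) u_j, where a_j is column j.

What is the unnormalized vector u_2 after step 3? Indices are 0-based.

u_2 = (135/379, 113/379, -280/379, 183/379)

Step 1: u_0 = a_0 = (1, 3, 3, 2).
Step 2: u_1 = a_1 − (-1/23)·u_0 = (1/23, -89/23, 26/23, 94/23).
Step 3: u_2 = a_2 − (-8/23)·u_0 − (-73/379)·u_1 = (135/379, 113/379, -280/379, 183/379).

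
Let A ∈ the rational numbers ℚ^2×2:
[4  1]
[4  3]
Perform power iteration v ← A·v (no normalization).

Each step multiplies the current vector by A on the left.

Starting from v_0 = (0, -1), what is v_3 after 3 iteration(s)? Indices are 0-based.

v_3 = (-41, -67)

v_0 = (0, -1).
v_1 = A·v_0 = (-1, -3).
v_2 = A·v_1 = (-7, -13).
v_3 = A·v_2 = (-41, -67).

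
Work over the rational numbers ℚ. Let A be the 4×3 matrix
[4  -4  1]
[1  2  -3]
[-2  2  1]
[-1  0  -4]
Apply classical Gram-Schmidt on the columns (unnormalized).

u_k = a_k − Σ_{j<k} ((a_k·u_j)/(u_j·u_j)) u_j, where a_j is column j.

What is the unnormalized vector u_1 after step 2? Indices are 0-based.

u_1 = (-8/11, 31/11, 4/11, -9/11)

Step 1: u_0 = a_0 = (4, 1, -2, -1).
Step 2: u_1 = a_1 − (-9/11)·u_0 = (-8/11, 31/11, 4/11, -9/11).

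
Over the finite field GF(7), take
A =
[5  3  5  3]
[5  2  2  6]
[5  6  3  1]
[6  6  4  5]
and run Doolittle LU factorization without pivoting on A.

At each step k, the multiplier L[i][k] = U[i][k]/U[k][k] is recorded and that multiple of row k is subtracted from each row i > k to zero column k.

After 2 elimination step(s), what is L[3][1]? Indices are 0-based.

L[3][1] = 6

[col 0] pivot 5
  R1 -= 1*R0 → (0, 6, 4, 3)  (L[1][0] := 1)
  R2 -= 1*R0 → (0, 3, 5, 5)  (L[2][0] := 1)
  R3 -= 4*R0 → (0, 1, 5, 0)  (L[3][0] := 4)
[col 1] pivot 6
  R2 -= 4*R1 → (0, 0, 3, 0)  (L[2][1] := 4)
  R3 -= 6*R1 → (0, 0, 2, 3)  (L[3][1] := 6)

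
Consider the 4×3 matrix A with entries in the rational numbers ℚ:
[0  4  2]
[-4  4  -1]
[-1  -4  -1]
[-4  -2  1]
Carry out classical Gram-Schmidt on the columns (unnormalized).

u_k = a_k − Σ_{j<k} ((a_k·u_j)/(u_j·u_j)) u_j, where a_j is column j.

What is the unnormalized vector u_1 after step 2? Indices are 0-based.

Step 1: u_0 = a_0 = (0, -4, -1, -4).
Step 2: u_1 = a_1 − (-4/33)·u_0 = (4, 116/33, -136/33, -82/33).

u_1 = (4, 116/33, -136/33, -82/33)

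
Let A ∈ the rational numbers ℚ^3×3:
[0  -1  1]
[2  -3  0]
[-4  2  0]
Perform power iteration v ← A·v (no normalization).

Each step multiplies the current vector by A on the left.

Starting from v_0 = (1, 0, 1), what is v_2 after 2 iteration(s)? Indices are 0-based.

v_0 = (1, 0, 1).
v_1 = A·v_0 = (1, 2, -4).
v_2 = A·v_1 = (-6, -4, 0).

v_2 = (-6, -4, 0)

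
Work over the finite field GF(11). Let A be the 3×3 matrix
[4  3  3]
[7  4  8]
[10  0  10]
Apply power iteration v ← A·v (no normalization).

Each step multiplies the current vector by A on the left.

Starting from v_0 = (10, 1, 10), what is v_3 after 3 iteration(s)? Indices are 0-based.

v_3 = (7, 8, 8)

v_0 = (10, 1, 10).
v_1 = A·v_0 = (7, 0, 2).
v_2 = A·v_1 = (1, 10, 2).
v_3 = A·v_2 = (7, 8, 8).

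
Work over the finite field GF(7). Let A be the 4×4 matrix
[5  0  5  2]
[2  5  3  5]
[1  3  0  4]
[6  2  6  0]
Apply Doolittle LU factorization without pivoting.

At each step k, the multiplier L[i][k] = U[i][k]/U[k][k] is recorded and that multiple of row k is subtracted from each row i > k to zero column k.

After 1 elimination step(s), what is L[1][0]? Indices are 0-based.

k=0: U[0][0]=5
  eliminate (1,0): mult=6, new row 1: (0, 5, 1, 0); set L[1][0]=6
  eliminate (2,0): mult=3, new row 2: (0, 3, 6, 5); set L[2][0]=3
  eliminate (3,0): mult=4, new row 3: (0, 2, 0, 6); set L[3][0]=4

L[1][0] = 6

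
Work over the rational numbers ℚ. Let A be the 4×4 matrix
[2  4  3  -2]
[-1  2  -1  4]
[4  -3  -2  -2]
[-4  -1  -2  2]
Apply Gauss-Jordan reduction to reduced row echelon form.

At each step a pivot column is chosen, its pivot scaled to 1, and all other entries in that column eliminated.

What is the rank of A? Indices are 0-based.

[1] R0 /= 2  ⇒  (1, 2, 3/2, -1)
     R1 -= -1·R0  ⇒  (0, 4, 1/2, 3)
     R2 -= 4·R0  ⇒  (0, -11, -8, 2)
     R3 -= -4·R0  ⇒  (0, 7, 4, -2)
[2] R1 /= 4  ⇒  (0, 1, 1/8, 3/4)
     R0 -= 2·R1  ⇒  (1, 0, 5/4, -5/2)
     R2 -= -11·R1  ⇒  (0, 0, -53/8, 41/4)
     R3 -= 7·R1  ⇒  (0, 0, 25/8, -29/4)
[3] R2 /= -53/8  ⇒  (0, 0, 1, -82/53)
     R0 -= 5/4·R2  ⇒  (1, 0, 0, -30/53)
     R1 -= 1/8·R2  ⇒  (0, 1, 0, 50/53)
     R3 -= 25/8·R2  ⇒  (0, 0, 0, -128/53)
[4] R3 /= -128/53  ⇒  (0, 0, 0, 1)
     R0 -= -30/53·R3  ⇒  (1, 0, 0, 0)
     R1 -= 50/53·R3  ⇒  (0, 1, 0, 0)
     R2 -= -82/53·R3  ⇒  (0, 0, 1, 0)

rank = 4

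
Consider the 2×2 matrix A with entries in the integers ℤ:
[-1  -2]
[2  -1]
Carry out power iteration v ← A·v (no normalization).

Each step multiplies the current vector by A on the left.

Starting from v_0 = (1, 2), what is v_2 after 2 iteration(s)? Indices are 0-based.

v_0 = (1, 2).
v_1 = A·v_0 = (-5, 0).
v_2 = A·v_1 = (5, -10).

v_2 = (5, -10)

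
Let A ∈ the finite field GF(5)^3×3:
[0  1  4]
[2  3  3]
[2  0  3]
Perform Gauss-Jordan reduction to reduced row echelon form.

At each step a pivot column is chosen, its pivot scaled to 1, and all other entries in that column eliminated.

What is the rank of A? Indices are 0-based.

step 1: exchange rows 0,1
step 1: normalize row 0 (÷2) = (1, 4, 4)
  row 2: subtract 2×row0 = (0, 2, 0)
step 2: normalize row 1 (÷1) = (0, 1, 4)
  row 0: subtract 4×row1 = (1, 0, 3)
  row 2: subtract 2×row1 = (0, 0, 2)
step 3: normalize row 2 (÷2) = (0, 0, 1)
  row 0: subtract 3×row2 = (1, 0, 0)
  row 1: subtract 4×row2 = (0, 1, 0)

rank = 3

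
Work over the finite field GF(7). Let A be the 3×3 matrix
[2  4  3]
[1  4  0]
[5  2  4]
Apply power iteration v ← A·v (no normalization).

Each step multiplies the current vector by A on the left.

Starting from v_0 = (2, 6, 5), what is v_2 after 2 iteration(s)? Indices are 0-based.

v_2 = (1, 0, 1)

v_0 = (2, 6, 5).
v_1 = A·v_0 = (1, 5, 0).
v_2 = A·v_1 = (1, 0, 1).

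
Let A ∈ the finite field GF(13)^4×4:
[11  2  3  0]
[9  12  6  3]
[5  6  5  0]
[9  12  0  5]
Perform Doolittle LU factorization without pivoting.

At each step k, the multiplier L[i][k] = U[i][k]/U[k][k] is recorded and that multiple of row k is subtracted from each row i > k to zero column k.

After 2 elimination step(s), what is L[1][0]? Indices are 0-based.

k=0: U[0][0]=11
  eliminate (1,0): mult=2, new row 1: (0, 8, 0, 3); set L[1][0]=2
  eliminate (2,0): mult=4, new row 2: (0, 11, 6, 0); set L[2][0]=4
  eliminate (3,0): mult=2, new row 3: (0, 8, 7, 5); set L[3][0]=2
k=1: U[1][1]=8
  eliminate (2,1): mult=3, new row 2: (0, 0, 6, 4); set L[2][1]=3
  eliminate (3,1): mult=1, new row 3: (0, 0, 7, 2); set L[3][1]=1

L[1][0] = 2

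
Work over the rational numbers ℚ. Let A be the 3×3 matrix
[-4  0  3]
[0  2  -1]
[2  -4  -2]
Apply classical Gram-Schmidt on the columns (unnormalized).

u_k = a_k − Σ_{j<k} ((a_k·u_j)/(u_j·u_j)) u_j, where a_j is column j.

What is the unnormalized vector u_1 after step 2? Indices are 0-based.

u_1 = (-8/5, 2, -16/5)

Step 1: u_0 = a_0 = (-4, 0, 2).
Step 2: u_1 = a_1 − (-2/5)·u_0 = (-8/5, 2, -16/5).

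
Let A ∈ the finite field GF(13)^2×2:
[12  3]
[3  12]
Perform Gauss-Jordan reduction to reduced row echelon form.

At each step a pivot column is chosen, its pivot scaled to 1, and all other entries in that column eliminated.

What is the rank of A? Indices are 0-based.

step 1: normalize row 0 (÷12) = (1, 10)
  row 1: subtract 3×row0 = (0, 8)
step 2: normalize row 1 (÷8) = (0, 1)
  row 0: subtract 10×row1 = (1, 0)

rank = 2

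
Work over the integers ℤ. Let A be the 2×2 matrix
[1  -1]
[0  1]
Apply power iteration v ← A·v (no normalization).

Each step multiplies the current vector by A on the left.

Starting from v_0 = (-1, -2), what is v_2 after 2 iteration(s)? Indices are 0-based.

v_2 = (3, -2)

v_0 = (-1, -2).
v_1 = A·v_0 = (1, -2).
v_2 = A·v_1 = (3, -2).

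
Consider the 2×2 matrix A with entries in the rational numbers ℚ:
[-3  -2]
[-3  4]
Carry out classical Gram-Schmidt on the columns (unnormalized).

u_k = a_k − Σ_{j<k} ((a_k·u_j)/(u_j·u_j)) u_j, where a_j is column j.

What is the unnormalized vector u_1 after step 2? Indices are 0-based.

u_1 = (-3, 3)

Step 1: u_0 = a_0 = (-3, -3).
Step 2: u_1 = a_1 − (-1/3)·u_0 = (-3, 3).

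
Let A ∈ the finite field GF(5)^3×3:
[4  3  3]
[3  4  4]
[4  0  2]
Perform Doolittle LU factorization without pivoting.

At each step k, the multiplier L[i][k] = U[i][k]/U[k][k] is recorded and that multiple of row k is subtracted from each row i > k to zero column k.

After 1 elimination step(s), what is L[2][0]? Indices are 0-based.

L[2][0] = 1

Step 1: pivot at (0,0) is 4.
  row1 ← row1 − (2)·row0  ⇒  L[1][0]=2, U row1=(0, 3, 3)
  row2 ← row2 − (1)·row0  ⇒  L[2][0]=1, U row2=(0, 2, 4)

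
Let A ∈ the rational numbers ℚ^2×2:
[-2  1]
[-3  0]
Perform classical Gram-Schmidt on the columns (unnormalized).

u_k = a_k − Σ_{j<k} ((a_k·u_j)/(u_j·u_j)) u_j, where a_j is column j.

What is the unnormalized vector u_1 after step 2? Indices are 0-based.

Step 1: u_0 = a_0 = (-2, -3).
Step 2: u_1 = a_1 − (-2/13)·u_0 = (9/13, -6/13).

u_1 = (9/13, -6/13)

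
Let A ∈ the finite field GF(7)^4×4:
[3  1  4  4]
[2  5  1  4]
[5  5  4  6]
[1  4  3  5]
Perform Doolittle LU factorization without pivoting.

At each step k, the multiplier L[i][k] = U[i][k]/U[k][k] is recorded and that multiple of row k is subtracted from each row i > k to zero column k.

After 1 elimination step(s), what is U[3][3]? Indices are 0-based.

[col 0] pivot 3
  R1 -= 3*R0 → (0, 2, 3, 6)  (L[1][0] := 3)
  R2 -= 4*R0 → (0, 1, 2, 4)  (L[2][0] := 4)
  R3 -= 5*R0 → (0, 6, 4, 6)  (L[3][0] := 5)

U[3][3] = 6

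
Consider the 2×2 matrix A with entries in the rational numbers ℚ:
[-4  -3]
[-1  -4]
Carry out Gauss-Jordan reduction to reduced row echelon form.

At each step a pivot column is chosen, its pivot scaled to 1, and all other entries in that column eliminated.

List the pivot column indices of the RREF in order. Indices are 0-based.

[1] R0 /= -4  ⇒  (1, 3/4)
     R1 -= -1·R0  ⇒  (0, -13/4)
[2] R1 /= -13/4  ⇒  (0, 1)
     R0 -= 3/4·R1  ⇒  (1, 0)

pivot columns: 0, 1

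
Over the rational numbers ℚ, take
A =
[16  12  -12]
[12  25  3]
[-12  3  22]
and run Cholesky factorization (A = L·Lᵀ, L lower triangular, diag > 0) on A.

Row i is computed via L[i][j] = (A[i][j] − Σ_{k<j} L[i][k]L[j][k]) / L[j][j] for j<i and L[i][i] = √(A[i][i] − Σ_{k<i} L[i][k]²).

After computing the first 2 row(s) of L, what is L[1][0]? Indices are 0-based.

Step 1: L[0][0] = √(16) = 4.
  L[1][0] = (12) / L[0][0] = 3.
Step 2: L[1][1] = √(16) = 4.

L[1][0] = 3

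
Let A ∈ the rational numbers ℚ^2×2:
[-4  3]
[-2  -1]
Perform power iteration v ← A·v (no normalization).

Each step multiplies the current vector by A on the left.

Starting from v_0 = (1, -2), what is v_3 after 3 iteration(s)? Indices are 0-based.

v_0 = (1, -2).
v_1 = A·v_0 = (-10, 0).
v_2 = A·v_1 = (40, 20).
v_3 = A·v_2 = (-100, -100).

v_3 = (-100, -100)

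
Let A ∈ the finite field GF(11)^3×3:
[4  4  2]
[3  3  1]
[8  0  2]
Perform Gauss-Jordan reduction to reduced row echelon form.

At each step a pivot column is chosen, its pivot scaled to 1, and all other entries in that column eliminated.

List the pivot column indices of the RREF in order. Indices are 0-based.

pivot columns: 0, 1, 2

step 1: normalize row 0 (÷4) = (1, 1, 6)
  row 1: subtract 3×row0 = (0, 0, 5)
  row 2: subtract 8×row0 = (0, 3, 9)
step 2: exchange rows 1,2
step 2: normalize row 1 (÷3) = (0, 1, 3)
  row 0: subtract 1×row1 = (1, 0, 3)
step 3: normalize row 2 (÷5) = (0, 0, 1)
  row 0: subtract 3×row2 = (1, 0, 0)
  row 1: subtract 3×row2 = (0, 1, 0)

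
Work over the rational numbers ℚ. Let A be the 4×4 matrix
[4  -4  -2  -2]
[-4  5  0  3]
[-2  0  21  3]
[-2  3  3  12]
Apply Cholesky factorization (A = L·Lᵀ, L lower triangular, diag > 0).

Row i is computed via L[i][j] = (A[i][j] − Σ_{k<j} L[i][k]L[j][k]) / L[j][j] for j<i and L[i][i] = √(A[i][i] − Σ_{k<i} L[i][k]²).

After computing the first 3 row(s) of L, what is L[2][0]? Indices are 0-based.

L[2][0] = -1

Step 1: L[0][0] = √(4) = 2.
  L[1][0] = (-4) / L[0][0] = -2.
Step 2: L[1][1] = √(1) = 1.
  L[2][0] = (-2) / L[0][0] = -1.
  L[2][1] = (-2) / L[1][1] = -2.
Step 3: L[2][2] = √(16) = 4.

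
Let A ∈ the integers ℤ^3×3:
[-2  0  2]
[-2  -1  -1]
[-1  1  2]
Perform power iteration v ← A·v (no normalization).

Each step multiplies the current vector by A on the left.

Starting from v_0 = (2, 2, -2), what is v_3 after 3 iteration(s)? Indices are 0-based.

v_0 = (2, 2, -2).
v_1 = A·v_0 = (-8, -4, -4).
v_2 = A·v_1 = (8, 24, -4).
v_3 = A·v_2 = (-24, -36, 8).

v_3 = (-24, -36, 8)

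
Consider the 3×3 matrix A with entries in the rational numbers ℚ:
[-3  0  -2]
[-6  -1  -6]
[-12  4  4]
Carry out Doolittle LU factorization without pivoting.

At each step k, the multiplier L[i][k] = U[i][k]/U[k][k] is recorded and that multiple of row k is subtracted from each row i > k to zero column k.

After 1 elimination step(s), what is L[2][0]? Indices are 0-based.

L[2][0] = 4

k=0: U[0][0]=-3
  eliminate (1,0): mult=2, new row 1: (0, -1, -2); set L[1][0]=2
  eliminate (2,0): mult=4, new row 2: (0, 4, 12); set L[2][0]=4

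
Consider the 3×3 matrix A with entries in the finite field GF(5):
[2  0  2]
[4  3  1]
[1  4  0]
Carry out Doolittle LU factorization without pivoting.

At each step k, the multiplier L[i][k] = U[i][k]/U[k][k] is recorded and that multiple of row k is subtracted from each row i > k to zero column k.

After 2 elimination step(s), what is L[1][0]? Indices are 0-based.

L[1][0] = 2

[col 0] pivot 2
  R1 -= 2*R0 → (0, 3, 2)  (L[1][0] := 2)
  R2 -= 3*R0 → (0, 4, 4)  (L[2][0] := 3)
[col 1] pivot 3
  R2 -= 3*R1 → (0, 0, 3)  (L[2][1] := 3)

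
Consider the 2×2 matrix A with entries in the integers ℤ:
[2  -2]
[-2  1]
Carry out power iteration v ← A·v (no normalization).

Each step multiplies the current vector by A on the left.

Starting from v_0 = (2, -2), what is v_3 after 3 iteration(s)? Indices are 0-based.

v_3 = (100, -78)

v_0 = (2, -2).
v_1 = A·v_0 = (8, -6).
v_2 = A·v_1 = (28, -22).
v_3 = A·v_2 = (100, -78).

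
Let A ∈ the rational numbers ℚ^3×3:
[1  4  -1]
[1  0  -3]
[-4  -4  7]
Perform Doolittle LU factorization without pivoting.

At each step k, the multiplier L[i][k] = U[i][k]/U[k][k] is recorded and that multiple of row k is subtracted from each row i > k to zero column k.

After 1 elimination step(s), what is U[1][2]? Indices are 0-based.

U[1][2] = -2

[col 0] pivot 1
  R1 -= 1*R0 → (0, -4, -2)  (L[1][0] := 1)
  R2 -= -4*R0 → (0, 12, 3)  (L[2][0] := -4)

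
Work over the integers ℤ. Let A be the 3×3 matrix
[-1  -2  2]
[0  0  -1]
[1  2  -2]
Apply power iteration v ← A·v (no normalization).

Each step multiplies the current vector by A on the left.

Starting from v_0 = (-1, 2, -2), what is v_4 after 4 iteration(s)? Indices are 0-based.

v_4 = (77, -37, -77)

v_0 = (-1, 2, -2).
v_1 = A·v_0 = (-7, 2, 7).
v_2 = A·v_1 = (17, -7, -17).
v_3 = A·v_2 = (-37, 17, 37).
v_4 = A·v_3 = (77, -37, -77).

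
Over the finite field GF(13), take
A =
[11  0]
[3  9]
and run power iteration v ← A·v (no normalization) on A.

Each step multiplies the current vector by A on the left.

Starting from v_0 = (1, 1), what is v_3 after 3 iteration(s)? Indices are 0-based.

v_3 = (5, 7)

v_0 = (1, 1).
v_1 = A·v_0 = (11, 12).
v_2 = A·v_1 = (4, 11).
v_3 = A·v_2 = (5, 7).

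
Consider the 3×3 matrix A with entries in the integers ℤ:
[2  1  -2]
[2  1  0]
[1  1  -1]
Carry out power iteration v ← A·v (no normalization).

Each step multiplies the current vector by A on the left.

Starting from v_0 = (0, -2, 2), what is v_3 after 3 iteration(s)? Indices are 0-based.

v_0 = (0, -2, 2).
v_1 = A·v_0 = (-6, -2, -4).
v_2 = A·v_1 = (-6, -14, -4).
v_3 = A·v_2 = (-18, -26, -16).

v_3 = (-18, -26, -16)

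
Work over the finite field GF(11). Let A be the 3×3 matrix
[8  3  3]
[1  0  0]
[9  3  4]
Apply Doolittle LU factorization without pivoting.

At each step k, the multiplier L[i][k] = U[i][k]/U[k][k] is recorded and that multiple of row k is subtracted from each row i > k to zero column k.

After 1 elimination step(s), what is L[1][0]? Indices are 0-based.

L[1][0] = 7

[col 0] pivot 8
  R1 -= 7*R0 → (0, 1, 1)  (L[1][0] := 7)
  R2 -= 8*R0 → (0, 1, 2)  (L[2][0] := 8)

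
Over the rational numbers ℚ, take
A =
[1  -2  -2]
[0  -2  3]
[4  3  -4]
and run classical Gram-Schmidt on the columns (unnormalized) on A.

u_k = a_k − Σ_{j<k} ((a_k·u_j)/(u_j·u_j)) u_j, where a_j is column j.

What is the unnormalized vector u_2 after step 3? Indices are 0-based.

Step 1: u_0 = a_0 = (1, 0, 4).
Step 2: u_1 = a_1 − (10/17)·u_0 = (-44/17, -2, 11/17).
Step 3: u_2 = a_2 − (-18/17)·u_0 − (-58/189)·u_1 = (-328/189, 451/189, 82/189).

u_2 = (-328/189, 451/189, 82/189)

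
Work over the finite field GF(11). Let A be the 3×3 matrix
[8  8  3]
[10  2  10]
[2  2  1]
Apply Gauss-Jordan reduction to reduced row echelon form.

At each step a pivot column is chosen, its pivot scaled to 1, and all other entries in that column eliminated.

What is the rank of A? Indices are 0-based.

pivot(0,0)=8: scale R0 → (1, 1, 10)
  clear (1,0): R1 −= (10)R0 → (0, 3, 9)
  clear (2,0): R2 −= (2)R0 → (0, 0, 3)
pivot(1,1)=3: scale R1 → (0, 1, 3)
  clear (0,1): R0 −= (1)R1 → (1, 0, 7)
pivot(2,2)=3: scale R2 → (0, 0, 1)
  clear (0,2): R0 −= (7)R2 → (1, 0, 0)
  clear (1,2): R1 −= (3)R2 → (0, 1, 0)

rank = 3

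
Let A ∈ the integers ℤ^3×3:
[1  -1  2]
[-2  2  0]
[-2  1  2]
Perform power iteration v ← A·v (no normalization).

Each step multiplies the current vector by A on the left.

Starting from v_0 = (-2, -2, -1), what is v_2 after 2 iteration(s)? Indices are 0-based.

v_0 = (-2, -2, -1).
v_1 = A·v_0 = (-2, 0, 0).
v_2 = A·v_1 = (-2, 4, 4).

v_2 = (-2, 4, 4)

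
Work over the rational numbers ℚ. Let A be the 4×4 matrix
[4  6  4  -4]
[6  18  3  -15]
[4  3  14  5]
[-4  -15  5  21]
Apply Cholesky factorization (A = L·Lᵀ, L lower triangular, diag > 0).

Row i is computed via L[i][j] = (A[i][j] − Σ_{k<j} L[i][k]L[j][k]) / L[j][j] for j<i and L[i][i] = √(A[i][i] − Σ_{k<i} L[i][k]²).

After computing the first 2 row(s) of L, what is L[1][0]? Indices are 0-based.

L[1][0] = 3

Step 1: L[0][0] = √(4) = 2.
  L[1][0] = (6) / L[0][0] = 3.
Step 2: L[1][1] = √(9) = 3.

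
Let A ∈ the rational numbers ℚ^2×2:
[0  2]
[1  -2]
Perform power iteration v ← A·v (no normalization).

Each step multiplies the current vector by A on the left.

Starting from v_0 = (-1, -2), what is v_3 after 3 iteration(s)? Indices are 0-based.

v_3 = (-20, 26)

v_0 = (-1, -2).
v_1 = A·v_0 = (-4, 3).
v_2 = A·v_1 = (6, -10).
v_3 = A·v_2 = (-20, 26).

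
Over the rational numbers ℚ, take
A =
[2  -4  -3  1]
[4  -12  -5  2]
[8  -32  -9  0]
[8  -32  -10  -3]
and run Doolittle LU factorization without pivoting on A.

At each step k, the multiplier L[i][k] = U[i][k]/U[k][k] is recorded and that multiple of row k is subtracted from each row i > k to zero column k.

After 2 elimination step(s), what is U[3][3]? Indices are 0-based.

[col 0] pivot 2
  R1 -= 2*R0 → (0, -4, 1, 0)  (L[1][0] := 2)
  R2 -= 4*R0 → (0, -16, 3, -4)  (L[2][0] := 4)
  R3 -= 4*R0 → (0, -16, 2, -7)  (L[3][0] := 4)
[col 1] pivot -4
  R2 -= 4*R1 → (0, 0, -1, -4)  (L[2][1] := 4)
  R3 -= 4*R1 → (0, 0, -2, -7)  (L[3][1] := 4)

U[3][3] = -7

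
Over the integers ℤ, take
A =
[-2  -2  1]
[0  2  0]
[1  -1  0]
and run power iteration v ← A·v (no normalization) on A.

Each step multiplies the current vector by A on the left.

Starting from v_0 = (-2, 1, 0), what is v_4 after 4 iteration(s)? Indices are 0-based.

v_4 = (-59, 16, 6)

v_0 = (-2, 1, 0).
v_1 = A·v_0 = (2, 2, -3).
v_2 = A·v_1 = (-11, 4, 0).
v_3 = A·v_2 = (14, 8, -15).
v_4 = A·v_3 = (-59, 16, 6).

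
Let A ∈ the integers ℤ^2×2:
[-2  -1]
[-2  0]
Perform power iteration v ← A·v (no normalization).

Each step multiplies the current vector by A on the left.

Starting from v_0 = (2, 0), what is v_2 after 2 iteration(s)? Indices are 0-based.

v_0 = (2, 0).
v_1 = A·v_0 = (-4, -4).
v_2 = A·v_1 = (12, 8).

v_2 = (12, 8)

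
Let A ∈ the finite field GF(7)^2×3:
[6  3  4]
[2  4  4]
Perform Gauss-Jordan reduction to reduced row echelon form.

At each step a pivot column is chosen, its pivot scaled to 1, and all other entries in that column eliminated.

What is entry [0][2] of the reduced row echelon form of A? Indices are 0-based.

step 1: normalize row 0 (÷6) = (1, 4, 3)
  row 1: subtract 2×row0 = (0, 3, 5)
step 2: normalize row 1 (÷3) = (0, 1, 4)
  row 0: subtract 4×row1 = (1, 0, 1)

M[0][2] = 1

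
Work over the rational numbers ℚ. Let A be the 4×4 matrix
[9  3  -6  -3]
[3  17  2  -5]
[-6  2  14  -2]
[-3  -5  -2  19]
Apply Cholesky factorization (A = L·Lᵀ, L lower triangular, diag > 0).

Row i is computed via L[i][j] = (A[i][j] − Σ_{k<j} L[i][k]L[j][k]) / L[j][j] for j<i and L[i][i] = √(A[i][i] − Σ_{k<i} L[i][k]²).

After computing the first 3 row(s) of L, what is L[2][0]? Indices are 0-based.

Step 1: L[0][0] = √(9) = 3.
  L[1][0] = (3) / L[0][0] = 1.
Step 2: L[1][1] = √(16) = 4.
  L[2][0] = (-6) / L[0][0] = -2.
  L[2][1] = (4) / L[1][1] = 1.
Step 3: L[2][2] = √(9) = 3.

L[2][0] = -2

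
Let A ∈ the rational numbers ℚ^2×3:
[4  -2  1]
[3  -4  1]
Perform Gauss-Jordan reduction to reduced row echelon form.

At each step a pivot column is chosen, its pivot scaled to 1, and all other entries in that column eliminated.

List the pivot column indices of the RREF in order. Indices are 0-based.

pivot columns: 0, 1

step 1: normalize row 0 (÷4) = (1, -1/2, 1/4)
  row 1: subtract 3×row0 = (0, -5/2, 1/4)
step 2: normalize row 1 (÷-5/2) = (0, 1, -1/10)
  row 0: subtract -1/2×row1 = (1, 0, 1/5)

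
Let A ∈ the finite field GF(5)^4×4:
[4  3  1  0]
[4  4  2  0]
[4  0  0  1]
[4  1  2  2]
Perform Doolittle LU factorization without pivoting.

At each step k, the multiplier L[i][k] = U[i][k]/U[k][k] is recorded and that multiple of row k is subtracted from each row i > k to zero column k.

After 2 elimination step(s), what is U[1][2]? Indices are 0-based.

U[1][2] = 1

[col 0] pivot 4
  R1 -= 1*R0 → (0, 1, 1, 0)  (L[1][0] := 1)
  R2 -= 1*R0 → (0, 2, 4, 1)  (L[2][0] := 1)
  R3 -= 1*R0 → (0, 3, 1, 2)  (L[3][0] := 1)
[col 1] pivot 1
  R2 -= 2*R1 → (0, 0, 2, 1)  (L[2][1] := 2)
  R3 -= 3*R1 → (0, 0, 3, 2)  (L[3][1] := 3)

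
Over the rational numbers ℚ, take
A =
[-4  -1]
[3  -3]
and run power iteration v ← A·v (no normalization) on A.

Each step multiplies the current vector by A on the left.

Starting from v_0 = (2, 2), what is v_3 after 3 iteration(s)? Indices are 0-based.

v_0 = (2, 2).
v_1 = A·v_0 = (-10, 0).
v_2 = A·v_1 = (40, -30).
v_3 = A·v_2 = (-130, 210).

v_3 = (-130, 210)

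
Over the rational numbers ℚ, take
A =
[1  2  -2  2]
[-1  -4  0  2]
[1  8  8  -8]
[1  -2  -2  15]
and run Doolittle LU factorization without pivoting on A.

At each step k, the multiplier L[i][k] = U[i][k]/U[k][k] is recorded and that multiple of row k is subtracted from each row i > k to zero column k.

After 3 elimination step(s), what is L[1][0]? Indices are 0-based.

Step 1: pivot at (0,0) is 1.
  row1 ← row1 − (-1)·row0  ⇒  L[1][0]=-1, U row1=(0, -2, -2, 4)
  row2 ← row2 − (1)·row0  ⇒  L[2][0]=1, U row2=(0, 6, 10, -10)
  row3 ← row3 − (1)·row0  ⇒  L[3][0]=1, U row3=(0, -4, 0, 13)
Step 2: pivot at (1,1) is -2.
  row2 ← row2 − (-3)·row1  ⇒  L[2][1]=-3, U row2=(0, 0, 4, 2)
  row3 ← row3 − (2)·row1  ⇒  L[3][1]=2, U row3=(0, 0, 4, 5)
Step 3: pivot at (2,2) is 4.
  row3 ← row3 − (1)·row2  ⇒  L[3][2]=1, U row3=(0, 0, 0, 3)

L[1][0] = -1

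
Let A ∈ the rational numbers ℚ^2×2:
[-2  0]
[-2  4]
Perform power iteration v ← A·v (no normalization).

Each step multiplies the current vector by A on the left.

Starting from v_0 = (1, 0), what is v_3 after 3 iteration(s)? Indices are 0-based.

v_3 = (-8, -24)

v_0 = (1, 0).
v_1 = A·v_0 = (-2, -2).
v_2 = A·v_1 = (4, -4).
v_3 = A·v_2 = (-8, -24).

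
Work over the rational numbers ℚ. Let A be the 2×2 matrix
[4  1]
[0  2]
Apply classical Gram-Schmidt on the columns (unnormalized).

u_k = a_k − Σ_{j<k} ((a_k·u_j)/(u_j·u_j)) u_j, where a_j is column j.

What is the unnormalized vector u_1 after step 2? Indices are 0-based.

u_1 = (0, 2)

Step 1: u_0 = a_0 = (4, 0).
Step 2: u_1 = a_1 − (1/4)·u_0 = (0, 2).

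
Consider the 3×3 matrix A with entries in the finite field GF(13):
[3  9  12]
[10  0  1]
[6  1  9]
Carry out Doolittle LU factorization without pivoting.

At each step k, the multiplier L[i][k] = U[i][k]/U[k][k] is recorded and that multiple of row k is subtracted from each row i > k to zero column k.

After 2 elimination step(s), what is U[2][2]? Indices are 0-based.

U[2][2] = 11

Step 1: pivot at (0,0) is 3.
  row1 ← row1 − (12)·row0  ⇒  L[1][0]=12, U row1=(0, 9, 0)
  row2 ← row2 − (2)·row0  ⇒  L[2][0]=2, U row2=(0, 9, 11)
Step 2: pivot at (1,1) is 9.
  row2 ← row2 − (1)·row1  ⇒  L[2][1]=1, U row2=(0, 0, 11)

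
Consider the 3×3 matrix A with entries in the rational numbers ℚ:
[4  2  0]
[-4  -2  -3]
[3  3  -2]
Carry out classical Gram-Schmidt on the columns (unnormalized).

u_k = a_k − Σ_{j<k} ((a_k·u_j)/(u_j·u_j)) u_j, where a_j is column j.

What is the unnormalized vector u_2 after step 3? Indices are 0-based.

u_2 = (-3/2, -3/2, 0)

Step 1: u_0 = a_0 = (4, -4, 3).
Step 2: u_1 = a_1 − (25/41)·u_0 = (-18/41, 18/41, 48/41).
Step 3: u_2 = a_2 − (6/41)·u_0 − (-25/12)·u_1 = (-3/2, -3/2, 0).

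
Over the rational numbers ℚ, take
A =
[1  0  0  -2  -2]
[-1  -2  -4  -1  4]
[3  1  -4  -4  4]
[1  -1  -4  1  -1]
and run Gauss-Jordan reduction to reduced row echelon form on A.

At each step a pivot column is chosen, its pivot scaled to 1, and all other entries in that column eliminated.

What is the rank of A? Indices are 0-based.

[1] R0 /= 1  ⇒  (1, 0, 0, -2, -2)
     R1 -= -1·R0  ⇒  (0, -2, -4, -3, 2)
     R2 -= 3·R0  ⇒  (0, 1, -4, 2, 10)
     R3 -= 1·R0  ⇒  (0, -1, -4, 3, 1)
[2] R1 /= -2  ⇒  (0, 1, 2, 3/2, -1)
     R2 -= 1·R1  ⇒  (0, 0, -6, 1/2, 11)
     R3 -= -1·R1  ⇒  (0, 0, -2, 9/2, 0)
[3] R2 /= -6  ⇒  (0, 0, 1, -1/12, -11/6)
     R1 -= 2·R2  ⇒  (0, 1, 0, 5/3, 8/3)
     R3 -= -2·R2  ⇒  (0, 0, 0, 13/3, -11/3)
[4] R3 /= 13/3  ⇒  (0, 0, 0, 1, -11/13)
     R0 -= -2·R3  ⇒  (1, 0, 0, 0, -48/13)
     R1 -= 5/3·R3  ⇒  (0, 1, 0, 0, 53/13)
     R2 -= -1/12·R3  ⇒  (0, 0, 1, 0, -99/52)

rank = 4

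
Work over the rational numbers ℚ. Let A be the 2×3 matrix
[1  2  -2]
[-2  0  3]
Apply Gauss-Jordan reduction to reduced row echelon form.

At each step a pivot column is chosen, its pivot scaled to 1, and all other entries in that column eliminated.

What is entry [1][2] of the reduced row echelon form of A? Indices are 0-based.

M[1][2] = -1/4

step 1: normalize row 0 (÷1) = (1, 2, -2)
  row 1: subtract -2×row0 = (0, 4, -1)
step 2: normalize row 1 (÷4) = (0, 1, -1/4)
  row 0: subtract 2×row1 = (1, 0, -3/2)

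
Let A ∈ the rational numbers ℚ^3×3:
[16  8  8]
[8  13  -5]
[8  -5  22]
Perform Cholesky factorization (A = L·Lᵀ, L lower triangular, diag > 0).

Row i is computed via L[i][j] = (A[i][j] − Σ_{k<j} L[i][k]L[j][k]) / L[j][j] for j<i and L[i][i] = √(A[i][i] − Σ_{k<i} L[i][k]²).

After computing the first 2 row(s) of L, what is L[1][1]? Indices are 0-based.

L[1][1] = 3

Step 1: L[0][0] = √(16) = 4.
  L[1][0] = (8) / L[0][0] = 2.
Step 2: L[1][1] = √(9) = 3.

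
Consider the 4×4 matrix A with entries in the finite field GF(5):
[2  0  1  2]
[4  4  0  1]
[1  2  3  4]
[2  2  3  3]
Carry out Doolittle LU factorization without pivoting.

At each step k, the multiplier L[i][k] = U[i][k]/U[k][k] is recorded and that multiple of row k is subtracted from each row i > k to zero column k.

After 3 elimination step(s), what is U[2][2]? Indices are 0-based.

U[2][2] = 1

[col 0] pivot 2
  R1 -= 2*R0 → (0, 4, 3, 2)  (L[1][0] := 2)
  R2 -= 3*R0 → (0, 2, 0, 3)  (L[2][0] := 3)
  R3 -= 1*R0 → (0, 2, 2, 1)  (L[3][0] := 1)
[col 1] pivot 4
  R2 -= 3*R1 → (0, 0, 1, 2)  (L[2][1] := 3)
  R3 -= 3*R1 → (0, 0, 3, 0)  (L[3][1] := 3)
[col 2] pivot 1
  R3 -= 3*R2 → (0, 0, 0, 4)  (L[3][2] := 3)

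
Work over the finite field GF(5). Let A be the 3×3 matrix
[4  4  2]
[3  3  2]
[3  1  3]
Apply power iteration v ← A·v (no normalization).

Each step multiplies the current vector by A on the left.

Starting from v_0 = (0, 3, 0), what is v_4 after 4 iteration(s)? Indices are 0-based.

v_4 = (3, 4, 0)

v_0 = (0, 3, 0).
v_1 = A·v_0 = (2, 4, 3).
v_2 = A·v_1 = (0, 4, 4).
v_3 = A·v_2 = (4, 0, 1).
v_4 = A·v_3 = (3, 4, 0).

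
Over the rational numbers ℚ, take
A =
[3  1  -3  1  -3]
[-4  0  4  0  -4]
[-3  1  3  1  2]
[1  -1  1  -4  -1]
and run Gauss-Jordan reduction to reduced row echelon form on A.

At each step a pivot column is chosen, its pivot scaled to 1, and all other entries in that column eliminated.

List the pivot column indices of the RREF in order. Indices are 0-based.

pivot columns: 0, 1, 2, 4

pivot(0,0)=3: scale R0 → (1, 1/3, -1, 1/3, -1)
  clear (1,0): R1 −= (-4)R0 → (0, 4/3, 0, 4/3, -8)
  clear (2,0): R2 −= (-3)R0 → (0, 2, 0, 2, -1)
  clear (3,0): R3 −= (1)R0 → (0, -4/3, 2, -13/3, 0)
pivot(1,1)=4/3: scale R1 → (0, 1, 0, 1, -6)
  clear (0,1): R0 −= (1/3)R1 → (1, 0, -1, 0, 1)
  clear (2,1): R2 −= (2)R1 → (0, 0, 0, 0, 11)
  clear (3,1): R3 −= (-4/3)R1 → (0, 0, 2, -3, -8)
pivot(2,2): swap R2↔R3
pivot(2,2)=2: scale R2 → (0, 0, 1, -3/2, -4)
  clear (0,2): R0 −= (-1)R2 → (1, 0, 0, -3/2, -3)
col 3: no nonzero at/below row 3; advance.
pivot(3,4)=11: scale R3 → (0, 0, 0, 0, 1)
  clear (0,4): R0 −= (-3)R3 → (1, 0, 0, -3/2, 0)
  clear (1,4): R1 −= (-6)R3 → (0, 1, 0, 1, 0)
  clear (2,4): R2 −= (-4)R3 → (0, 0, 1, -3/2, 0)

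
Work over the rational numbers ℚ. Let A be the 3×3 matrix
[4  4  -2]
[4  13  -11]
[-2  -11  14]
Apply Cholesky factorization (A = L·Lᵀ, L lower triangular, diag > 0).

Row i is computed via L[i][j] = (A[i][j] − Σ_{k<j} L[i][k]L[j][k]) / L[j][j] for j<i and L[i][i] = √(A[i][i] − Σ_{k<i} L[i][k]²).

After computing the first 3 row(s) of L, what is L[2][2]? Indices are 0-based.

L[2][2] = 2

Step 1: L[0][0] = √(4) = 2.
  L[1][0] = (4) / L[0][0] = 2.
Step 2: L[1][1] = √(9) = 3.
  L[2][0] = (-2) / L[0][0] = -1.
  L[2][1] = (-9) / L[1][1] = -3.
Step 3: L[2][2] = √(4) = 2.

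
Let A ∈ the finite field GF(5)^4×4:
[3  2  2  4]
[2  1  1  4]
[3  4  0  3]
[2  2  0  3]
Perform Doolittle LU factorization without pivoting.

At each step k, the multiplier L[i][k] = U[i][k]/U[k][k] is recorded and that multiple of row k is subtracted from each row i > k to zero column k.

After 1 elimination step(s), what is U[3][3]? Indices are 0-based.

U[3][3] = 2

[col 0] pivot 3
  R1 -= 4*R0 → (0, 3, 3, 3)  (L[1][0] := 4)
  R2 -= 1*R0 → (0, 2, 3, 4)  (L[2][0] := 1)
  R3 -= 4*R0 → (0, 4, 2, 2)  (L[3][0] := 4)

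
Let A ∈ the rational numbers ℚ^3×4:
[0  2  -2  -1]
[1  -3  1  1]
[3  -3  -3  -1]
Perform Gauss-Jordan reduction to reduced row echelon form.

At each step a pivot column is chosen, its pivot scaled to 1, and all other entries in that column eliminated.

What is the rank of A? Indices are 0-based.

pivot(0,0): swap R0↔R1
pivot(0,0)=1: scale R0 → (1, -3, 1, 1)
  clear (2,0): R2 −= (3)R0 → (0, 6, -6, -4)
pivot(1,1)=2: scale R1 → (0, 1, -1, -1/2)
  clear (0,1): R0 −= (-3)R1 → (1, 0, -2, -1/2)
  clear (2,1): R2 −= (6)R1 → (0, 0, 0, -1)
col 2: no nonzero at/below row 2; advance.
pivot(2,3)=-1: scale R2 → (0, 0, 0, 1)
  clear (0,3): R0 −= (-1/2)R2 → (1, 0, -2, 0)
  clear (1,3): R1 −= (-1/2)R2 → (0, 1, -1, 0)

rank = 3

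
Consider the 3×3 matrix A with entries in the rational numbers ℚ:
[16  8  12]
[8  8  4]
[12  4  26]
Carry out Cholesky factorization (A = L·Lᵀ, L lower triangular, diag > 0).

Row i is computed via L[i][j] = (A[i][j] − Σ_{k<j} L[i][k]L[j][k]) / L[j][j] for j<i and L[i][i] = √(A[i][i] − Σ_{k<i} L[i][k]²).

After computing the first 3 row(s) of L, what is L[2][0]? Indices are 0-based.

Step 1: L[0][0] = √(16) = 4.
  L[1][0] = (8) / L[0][0] = 2.
Step 2: L[1][1] = √(4) = 2.
  L[2][0] = (12) / L[0][0] = 3.
  L[2][1] = (-2) / L[1][1] = -1.
Step 3: L[2][2] = √(16) = 4.

L[2][0] = 3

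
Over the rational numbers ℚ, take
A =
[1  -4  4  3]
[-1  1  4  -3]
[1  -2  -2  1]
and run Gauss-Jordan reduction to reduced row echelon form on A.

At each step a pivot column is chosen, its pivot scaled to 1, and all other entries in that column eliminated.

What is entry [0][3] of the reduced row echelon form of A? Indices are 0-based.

M[0][3] = 23

pivot(0,0)=1: scale R0 → (1, -4, 4, 3)
  clear (1,0): R1 −= (-1)R0 → (0, -3, 8, 0)
  clear (2,0): R2 −= (1)R0 → (0, 2, -6, -2)
pivot(1,1)=-3: scale R1 → (0, 1, -8/3, 0)
  clear (0,1): R0 −= (-4)R1 → (1, 0, -20/3, 3)
  clear (2,1): R2 −= (2)R1 → (0, 0, -2/3, -2)
pivot(2,2)=-2/3: scale R2 → (0, 0, 1, 3)
  clear (0,2): R0 −= (-20/3)R2 → (1, 0, 0, 23)
  clear (1,2): R1 −= (-8/3)R2 → (0, 1, 0, 8)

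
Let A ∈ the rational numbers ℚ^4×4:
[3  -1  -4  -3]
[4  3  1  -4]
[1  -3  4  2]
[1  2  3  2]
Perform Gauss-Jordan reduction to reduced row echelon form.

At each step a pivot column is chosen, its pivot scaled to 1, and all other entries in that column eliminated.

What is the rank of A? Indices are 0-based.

rank = 4

step 1: normalize row 0 (÷3) = (1, -1/3, -4/3, -1)
  row 1: subtract 4×row0 = (0, 13/3, 19/3, 0)
  row 2: subtract 1×row0 = (0, -8/3, 16/3, 3)
  row 3: subtract 1×row0 = (0, 7/3, 13/3, 3)
step 2: normalize row 1 (÷13/3) = (0, 1, 19/13, 0)
  row 0: subtract -1/3×row1 = (1, 0, -11/13, -1)
  row 2: subtract -8/3×row1 = (0, 0, 120/13, 3)
  row 3: subtract 7/3×row1 = (0, 0, 12/13, 3)
step 3: normalize row 2 (÷120/13) = (0, 0, 1, 13/40)
  row 0: subtract -11/13×row2 = (1, 0, 0, -29/40)
  row 1: subtract 19/13×row2 = (0, 1, 0, -19/40)
  row 3: subtract 12/13×row2 = (0, 0, 0, 27/10)
step 4: normalize row 3 (÷27/10) = (0, 0, 0, 1)
  row 0: subtract -29/40×row3 = (1, 0, 0, 0)
  row 1: subtract -19/40×row3 = (0, 1, 0, 0)
  row 2: subtract 13/40×row3 = (0, 0, 1, 0)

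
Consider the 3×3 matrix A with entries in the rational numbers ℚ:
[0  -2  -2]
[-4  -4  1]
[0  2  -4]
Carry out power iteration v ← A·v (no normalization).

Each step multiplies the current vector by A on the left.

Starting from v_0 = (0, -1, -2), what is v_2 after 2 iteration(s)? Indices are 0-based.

v_0 = (0, -1, -2).
v_1 = A·v_0 = (6, 2, 6).
v_2 = A·v_1 = (-16, -26, -20).

v_2 = (-16, -26, -20)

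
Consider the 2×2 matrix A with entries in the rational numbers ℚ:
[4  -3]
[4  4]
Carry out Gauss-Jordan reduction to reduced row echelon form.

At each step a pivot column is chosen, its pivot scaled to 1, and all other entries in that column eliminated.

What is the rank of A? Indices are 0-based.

[1] R0 /= 4  ⇒  (1, -3/4)
     R1 -= 4·R0  ⇒  (0, 7)
[2] R1 /= 7  ⇒  (0, 1)
     R0 -= -3/4·R1  ⇒  (1, 0)

rank = 2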